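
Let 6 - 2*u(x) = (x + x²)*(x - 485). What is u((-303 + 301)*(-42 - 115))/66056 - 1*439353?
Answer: -3626680620/8257 ≈ -4.3923e+5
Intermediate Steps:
u(x) = 3 - (-485 + x)*(x + x²)/2 (u(x) = 3 - (x + x²)*(x - 485)/2 = 3 - (x + x²)*(-485 + x)/2 = 3 - (-485 + x)*(x + x²)/2)
u((-303 + 301)*(-42 - 115))/66056 - 1*439353 = (3 + 242*((-303 + 301)*(-42 - 115))² - (-303 + 301)³*(-42 - 115)³/2 + 485*((-303 + 301)*(-42 - 115))/2)/66056 - 1*439353 = (3 + 242*(-2*(-157))² - (-2*(-157))³/2 + 485*(-2*(-157))/2)*(1/66056) - 439353 = (3 + 242*314² - ½*314³ + (485/2)*314)*(1/66056) - 439353 = (3 + 242*98596 - ½*30959144 + 76145)*(1/66056) - 439353 = (3 + 23860232 - 15479572 + 76145)*(1/66056) - 439353 = 8456808*(1/66056) - 439353 = 1057101/8257 - 439353 = -3626680620/8257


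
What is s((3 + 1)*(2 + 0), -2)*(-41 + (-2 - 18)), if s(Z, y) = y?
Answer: 122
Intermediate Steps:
s((3 + 1)*(2 + 0), -2)*(-41 + (-2 - 18)) = -2*(-41 + (-2 - 18)) = -2*(-41 - 20) = -2*(-61) = 122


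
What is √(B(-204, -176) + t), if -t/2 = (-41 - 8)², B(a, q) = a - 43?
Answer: 3*I*√561 ≈ 71.056*I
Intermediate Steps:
B(a, q) = -43 + a
t = -4802 (t = -2*(-41 - 8)² = -2*(-49)² = -2*2401 = -4802)
√(B(-204, -176) + t) = √((-43 - 204) - 4802) = √(-247 - 4802) = √(-5049) = 3*I*√561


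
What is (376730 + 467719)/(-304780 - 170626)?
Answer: -844449/475406 ≈ -1.7763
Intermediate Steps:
(376730 + 467719)/(-304780 - 170626) = 844449/(-475406) = 844449*(-1/475406) = -844449/475406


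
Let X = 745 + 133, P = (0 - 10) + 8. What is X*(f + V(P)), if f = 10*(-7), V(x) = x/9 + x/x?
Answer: -546994/9 ≈ -60777.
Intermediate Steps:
P = -2 (P = -10 + 8 = -2)
V(x) = 1 + x/9 (V(x) = x*(⅑) + 1 = x/9 + 1 = 1 + x/9)
X = 878
f = -70
X*(f + V(P)) = 878*(-70 + (1 + (⅑)*(-2))) = 878*(-70 + (1 - 2/9)) = 878*(-70 + 7/9) = 878*(-623/9) = -546994/9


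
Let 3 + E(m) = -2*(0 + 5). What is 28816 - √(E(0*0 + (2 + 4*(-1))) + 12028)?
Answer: 28816 - 3*√1335 ≈ 28706.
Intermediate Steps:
E(m) = -13 (E(m) = -3 - 2*(0 + 5) = -3 - 2*5 = -3 - 10 = -13)
28816 - √(E(0*0 + (2 + 4*(-1))) + 12028) = 28816 - √(-13 + 12028) = 28816 - √12015 = 28816 - 3*√1335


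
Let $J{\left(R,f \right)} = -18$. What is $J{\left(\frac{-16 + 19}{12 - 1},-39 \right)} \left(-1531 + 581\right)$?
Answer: $17100$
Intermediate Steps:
$J{\left(\frac{-16 + 19}{12 - 1},-39 \right)} \left(-1531 + 581\right) = - 18 \left(-1531 + 581\right) = \left(-18\right) \left(-950\right) = 17100$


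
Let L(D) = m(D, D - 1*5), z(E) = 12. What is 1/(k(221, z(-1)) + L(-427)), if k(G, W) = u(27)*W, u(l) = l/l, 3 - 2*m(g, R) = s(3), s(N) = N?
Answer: 1/12 ≈ 0.083333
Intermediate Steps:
m(g, R) = 0 (m(g, R) = 3/2 - ½*3 = 3/2 - 3/2 = 0)
u(l) = 1
k(G, W) = W (k(G, W) = 1*W = W)
L(D) = 0
1/(k(221, z(-1)) + L(-427)) = 1/(12 + 0) = 1/12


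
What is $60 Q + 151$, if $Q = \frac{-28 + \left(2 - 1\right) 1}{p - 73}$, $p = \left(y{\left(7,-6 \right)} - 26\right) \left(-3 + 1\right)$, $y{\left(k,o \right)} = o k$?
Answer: $\frac{877}{7} \approx 125.29$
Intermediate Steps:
$y{\left(k,o \right)} = k o$
$p = 136$ ($p = \left(7 \left(-6\right) - 26\right) \left(-3 + 1\right) = \left(-42 - 26\right) \left(-2\right) = \left(-68\right) \left(-2\right) = 136$)
$Q = - \frac{3}{7}$ ($Q = \frac{-28 + \left(2 - 1\right) 1}{136 - 73} = \frac{-28 + 1 \cdot 1}{63} = \left(-28 + 1\right) \frac{1}{63} = \left(-27\right) \frac{1}{63} = - \frac{3}{7} \approx -0.42857$)
$60 Q + 151 = 60 \left(- \frac{3}{7}\right) + 151 = - \frac{180}{7} + 151 = \frac{877}{7}$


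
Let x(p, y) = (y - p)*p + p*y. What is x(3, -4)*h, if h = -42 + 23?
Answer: 627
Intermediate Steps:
h = -19
x(p, y) = p*y + p*(y - p) (x(p, y) = p*(y - p) + p*y = p*y + p*(y - p))
x(3, -4)*h = (3*(-1*3 + 2*(-4)))*(-19) = (3*(-3 - 8))*(-19) = (3*(-11))*(-19) = -33*(-19) = 627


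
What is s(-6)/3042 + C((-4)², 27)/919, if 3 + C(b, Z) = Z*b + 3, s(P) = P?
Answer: 218105/465933 ≈ 0.46810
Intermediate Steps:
C(b, Z) = Z*b (C(b, Z) = -3 + (Z*b + 3) = -3 + (3 + Z*b) = Z*b)
s(-6)/3042 + C((-4)², 27)/919 = -6/3042 + (27*(-4)²)/919 = -6*1/3042 + (27*16)*(1/919) = -1/507 + 432*(1/919) = -1/507 + 432/919 = 218105/465933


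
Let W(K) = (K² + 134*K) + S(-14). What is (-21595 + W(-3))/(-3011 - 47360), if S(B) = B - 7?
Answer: 22009/50371 ≈ 0.43694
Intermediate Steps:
S(B) = -7 + B
W(K) = -21 + K² + 134*K (W(K) = (K² + 134*K) + (-7 - 14) = (K² + 134*K) - 21 = -21 + K² + 134*K)
(-21595 + W(-3))/(-3011 - 47360) = (-21595 + (-21 + (-3)² + 134*(-3)))/(-3011 - 47360) = (-21595 + (-21 + 9 - 402))/(-50371) = (-21595 - 414)*(-1/50371) = -22009*(-1/50371) = 22009/50371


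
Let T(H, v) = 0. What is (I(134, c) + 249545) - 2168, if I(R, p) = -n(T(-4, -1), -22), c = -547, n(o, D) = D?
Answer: 247399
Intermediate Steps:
I(R, p) = 22 (I(R, p) = -1*(-22) = 22)
(I(134, c) + 249545) - 2168 = (22 + 249545) - 2168 = 249567 - 2168 = 247399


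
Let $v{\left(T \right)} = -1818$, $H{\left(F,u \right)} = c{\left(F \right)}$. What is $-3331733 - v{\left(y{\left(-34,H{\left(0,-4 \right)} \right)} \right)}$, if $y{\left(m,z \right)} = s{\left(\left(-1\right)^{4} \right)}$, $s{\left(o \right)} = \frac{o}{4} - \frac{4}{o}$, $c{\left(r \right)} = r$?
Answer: $-3329915$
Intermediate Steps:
$s{\left(o \right)} = - \frac{4}{o} + \frac{o}{4}$ ($s{\left(o \right)} = o \frac{1}{4} - \frac{4}{o} = \frac{o}{4} - \frac{4}{o} = - \frac{4}{o} + \frac{o}{4}$)
$H{\left(F,u \right)} = F$
$y{\left(m,z \right)} = - \frac{15}{4}$ ($y{\left(m,z \right)} = - \frac{4}{\left(-1\right)^{4}} + \frac{\left(-1\right)^{4}}{4} = - \frac{4}{1} + \frac{1}{4} \cdot 1 = \left(-4\right) 1 + \frac{1}{4} = -4 + \frac{1}{4} = - \frac{15}{4}$)
$-3331733 - v{\left(y{\left(-34,H{\left(0,-4 \right)} \right)} \right)} = -3331733 - -1818 = -3331733 + 1818 = -3329915$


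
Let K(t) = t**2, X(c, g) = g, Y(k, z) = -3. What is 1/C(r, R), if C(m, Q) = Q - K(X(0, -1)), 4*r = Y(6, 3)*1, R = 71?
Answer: 1/70 ≈ 0.014286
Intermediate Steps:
r = -3/4 (r = (-3*1)/4 = (1/4)*(-3) = -3/4 ≈ -0.75000)
C(m, Q) = -1 + Q (C(m, Q) = Q - 1*(-1)**2 = Q - 1*1 = Q - 1 = -1 + Q)
1/C(r, R) = 1/(-1 + 71) = 1/70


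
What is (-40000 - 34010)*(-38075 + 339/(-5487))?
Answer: 5154003704880/1829 ≈ 2.8179e+9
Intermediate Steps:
(-40000 - 34010)*(-38075 + 339/(-5487)) = -74010*(-38075 + 339*(-1/5487)) = -74010*(-38075 - 113/1829) = -74010*(-69639288/1829) = 5154003704880/1829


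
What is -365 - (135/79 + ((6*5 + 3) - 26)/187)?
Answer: -5417943/14773 ≈ -366.75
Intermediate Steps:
-365 - (135/79 + ((6*5 + 3) - 26)/187) = -365 - (135*(1/79) + ((30 + 3) - 26)*(1/187)) = -365 - (135/79 + (33 - 26)*(1/187)) = -365 - (135/79 + 7*(1/187)) = -365 - (135/79 + 7/187) = -365 - 1*25798/14773 = -365 - 25798/14773 = -5417943/14773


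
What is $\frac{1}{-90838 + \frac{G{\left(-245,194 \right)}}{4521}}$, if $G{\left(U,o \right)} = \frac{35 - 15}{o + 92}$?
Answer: $- \frac{646503}{58727039504} \approx -1.1009 \cdot 10^{-5}$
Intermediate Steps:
$G{\left(U,o \right)} = \frac{20}{92 + o}$
$\frac{1}{-90838 + \frac{G{\left(-245,194 \right)}}{4521}} = \frac{1}{-90838 + \frac{20 \frac{1}{92 + 194}}{4521}} = \frac{1}{-90838 + \frac{20}{286} \cdot \frac{1}{4521}} = \frac{1}{-90838 + 20 \cdot \frac{1}{286} \cdot \frac{1}{4521}} = \frac{1}{-90838 + \frac{10}{143} \cdot \frac{1}{4521}} = \frac{1}{-90838 + \frac{10}{646503}} = \frac{1}{- \frac{58727039504}{646503}} = - \frac{646503}{58727039504}$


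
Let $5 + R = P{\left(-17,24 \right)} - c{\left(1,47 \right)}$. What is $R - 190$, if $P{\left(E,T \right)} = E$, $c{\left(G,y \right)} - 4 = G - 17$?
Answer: $-200$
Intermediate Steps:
$c{\left(G,y \right)} = -13 + G$ ($c{\left(G,y \right)} = 4 + \left(G - 17\right) = 4 + \left(-17 + G\right) = -13 + G$)
$R = -10$ ($R = -5 - 5 = -10$)
$R - 190 = -10 - 190 = -200$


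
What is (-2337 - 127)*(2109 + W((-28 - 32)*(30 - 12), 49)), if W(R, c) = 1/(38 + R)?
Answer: -2707414864/521 ≈ -5.1966e+6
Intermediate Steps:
(-2337 - 127)*(2109 + W((-28 - 32)*(30 - 12), 49)) = (-2337 - 127)*(2109 + 1/(38 + (-28 - 32)*(30 - 12))) = -2464*(2109 + 1/(38 - 60*18)) = -2464*(2109 + 1/(38 - 1080)) = -2464*(2109 + 1/(-1042)) = -2464*(2109 - 1/1042) = -2464*2197577/1042 = -2707414864/521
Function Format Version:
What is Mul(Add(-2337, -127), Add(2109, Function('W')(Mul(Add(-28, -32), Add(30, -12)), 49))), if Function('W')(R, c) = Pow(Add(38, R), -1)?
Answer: Rational(-2707414864, 521) ≈ -5.1966e+6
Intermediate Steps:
Mul(Add(-2337, -127), Add(2109, Function('W')(Mul(Add(-28, -32), Add(30, -12)), 49))) = Mul(Add(-2337, -127), Add(2109, Pow(Add(38, Mul(Add(-28, -32), Add(30, -12))), -1))) = Mul(-2464, Add(2109, Pow(Add(38, Mul(-60, 18)), -1))) = Mul(-2464, Add(2109, Pow(Add(38, -1080), -1))) = Mul(-2464, Add(2109, Pow(-1042, -1))) = Mul(-2464, Add(2109, Rational(-1, 1042))) = Mul(-2464, Rational(2197577, 1042)) = Rational(-2707414864, 521)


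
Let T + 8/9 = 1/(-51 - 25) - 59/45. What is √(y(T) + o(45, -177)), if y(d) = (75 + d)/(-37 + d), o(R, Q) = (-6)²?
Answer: √7581286077/14901 ≈ 5.8433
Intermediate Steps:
o(R, Q) = 36
T = -841/380 (T = -8/9 + (1/(-51 - 25) - 59/45) = -8/9 + (1/(-76) - 59/45) = -8/9 + (-1/76 - 1*59/45) = -8/9 + (-1/76 - 59/45) = -8/9 - 4529/3420 = -841/380 ≈ -2.2132)
y(d) = (75 + d)/(-37 + d)
√(y(T) + o(45, -177)) = √((75 - 841/380)/(-37 - 841/380) + 36) = √((27659/380)/(-14901/380) + 36) = √(-380/14901*27659/380 + 36) = √(-27659/14901 + 36) = √(508777/14901) = √7581286077/14901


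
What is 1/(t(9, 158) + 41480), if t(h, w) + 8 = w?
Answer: 1/41630 ≈ 2.4021e-5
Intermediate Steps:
t(h, w) = -8 + w
1/(t(9, 158) + 41480) = 1/((-8 + 158) + 41480) = 1/(150 + 41480) = 1/41630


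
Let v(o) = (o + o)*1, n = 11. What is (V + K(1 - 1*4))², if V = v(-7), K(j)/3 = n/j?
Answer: 625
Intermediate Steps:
K(j) = 33/j (K(j) = 3*(11/j) = 33/j)
v(o) = 2*o (v(o) = (2*o)*1 = 2*o)
V = -14 (V = 2*(-7) = -14)
(V + K(1 - 1*4))² = (-14 + 33/(1 - 1*4))² = (-14 + 33/(1 - 4))² = (-14 + 33/(-3))² = (-14 + 33*(-⅓))² = (-14 - 11)² = (-25)² = 625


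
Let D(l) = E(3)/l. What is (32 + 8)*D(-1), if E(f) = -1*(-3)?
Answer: -120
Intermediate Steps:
E(f) = 3
D(l) = 3/l
(32 + 8)*D(-1) = (32 + 8)*(3/(-1)) = 40*(3*(-1)) = 40*(-3) = -120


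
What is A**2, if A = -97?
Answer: 9409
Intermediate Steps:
A**2 = (-97)**2 = 9409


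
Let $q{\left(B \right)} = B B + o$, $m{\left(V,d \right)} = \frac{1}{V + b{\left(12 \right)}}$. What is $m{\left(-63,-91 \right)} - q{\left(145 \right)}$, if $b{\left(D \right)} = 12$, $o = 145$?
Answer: $- \frac{1079671}{51} \approx -21170.0$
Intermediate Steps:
$m{\left(V,d \right)} = \frac{1}{12 + V}$ ($m{\left(V,d \right)} = \frac{1}{V + 12} = \frac{1}{12 + V}$)
$q{\left(B \right)} = 145 + B^{2}$ ($q{\left(B \right)} = B B + 145 = B^{2} + 145 = 145 + B^{2}$)
$m{\left(-63,-91 \right)} - q{\left(145 \right)} = \frac{1}{12 - 63} - \left(145 + 145^{2}\right) = \frac{1}{-51} - \left(145 + 21025\right) = - \frac{1}{51} - 21170 = - \frac{1079671}{51}$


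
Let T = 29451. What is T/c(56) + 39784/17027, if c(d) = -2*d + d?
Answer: -499234273/953512 ≈ -523.57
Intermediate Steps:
c(d) = -d
T/c(56) + 39784/17027 = 29451/((-1*56)) + 39784/17027 = 29451/(-56) + 39784*(1/17027) = 29451*(-1/56) + 39784/17027 = -29451/56 + 39784/17027 = -499234273/953512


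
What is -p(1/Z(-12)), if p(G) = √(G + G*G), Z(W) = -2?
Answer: -I/2 ≈ -0.5*I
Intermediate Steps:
p(G) = √(G + G²)
-p(1/Z(-12)) = -√((1 + 1/(-2))/(-2)) = -√(-(1 - ½)/2) = -√(-½*½) = -√(-¼) = -I/2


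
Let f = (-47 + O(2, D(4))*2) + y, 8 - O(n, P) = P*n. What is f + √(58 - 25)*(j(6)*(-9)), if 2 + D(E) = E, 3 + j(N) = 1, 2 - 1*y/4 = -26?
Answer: 73 + 18*√33 ≈ 176.40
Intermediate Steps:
y = 112 (y = 8 - 4*(-26) = 8 + 104 = 112)
j(N) = -2 (j(N) = -3 + 1 = -2)
D(E) = -2 + E
O(n, P) = 8 - P*n
f = 73 (f = (-47 + (8 - 1*(-2 + 4)*2)*2) + 112 = (-47 + (8 - 1*2*2)*2) + 112 = (-47 + (8 - 4)*2) + 112 = (-47 + 4*2) + 112 = (-47 + 8) + 112 = -39 + 112 = 73)
f + √(58 - 25)*(j(6)*(-9)) = 73 + √(58 - 25)*(-2*(-9)) = 73 + √33*18 = 73 + 18*√33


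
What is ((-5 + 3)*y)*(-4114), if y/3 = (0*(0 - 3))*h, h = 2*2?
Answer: 0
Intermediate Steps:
h = 4
y = 0 (y = 3*((0*(0 - 3))*4) = 3*((0*(-3))*4) = 3*(0*4) = 3*0 = 0)
((-5 + 3)*y)*(-4114) = ((-5 + 3)*0)*(-4114) = -2*0*(-4114) = 0*(-4114) = 0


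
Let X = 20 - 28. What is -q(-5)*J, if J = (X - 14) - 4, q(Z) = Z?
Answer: -130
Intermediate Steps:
X = -8
J = -26 (J = (-8 - 14) - 4 = -22 - 4 = -26)
-q(-5)*J = -(-5)*(-26) = -1*130 = -130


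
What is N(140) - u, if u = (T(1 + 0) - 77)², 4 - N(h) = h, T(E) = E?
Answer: -5912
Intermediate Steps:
N(h) = 4 - h
u = 5776 (u = ((1 + 0) - 77)² = (1 - 77)² = (-76)² = 5776)
N(140) - u = (4 - 1*140) - 1*5776 = (4 - 140) - 5776 = -136 - 5776 = -5912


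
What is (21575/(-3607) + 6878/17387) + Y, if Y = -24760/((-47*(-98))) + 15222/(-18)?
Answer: -371174650733870/433297306281 ≈ -856.63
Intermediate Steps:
Y = -5879851/6909 (Y = -24760/4606 + 15222*(-1/18) = -24760*1/4606 - 2537/3 = -12380/2303 - 2537/3 = -5879851/6909 ≈ -851.04)
(21575/(-3607) + 6878/17387) + Y = (21575/(-3607) + 6878/17387) - 5879851/6909 = (21575*(-1/3607) + 6878*(1/17387)) - 5879851/6909 = (-21575/3607 + 6878/17387) - 5879851/6909 = -350315579/62714909 - 5879851/6909 = -371174650733870/433297306281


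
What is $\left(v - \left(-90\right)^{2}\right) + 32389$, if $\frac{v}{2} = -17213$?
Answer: $-10137$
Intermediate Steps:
$v = -34426$ ($v = 2 \left(-17213\right) = -34426$)
$\left(v - \left(-90\right)^{2}\right) + 32389 = \left(-34426 - \left(-90\right)^{2}\right) + 32389 = \left(-34426 - 8100\right) + 32389 = -42526 + 32389 = -10137$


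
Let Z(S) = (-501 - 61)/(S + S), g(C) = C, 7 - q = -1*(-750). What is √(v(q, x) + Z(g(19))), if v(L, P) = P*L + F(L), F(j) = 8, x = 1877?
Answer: I*√503457022/19 ≈ 1180.9*I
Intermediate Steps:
q = -743 (q = 7 - (-1)*(-750) = 7 - 1*750 = 7 - 750 = -743)
Z(S) = -281/S (Z(S) = -562*1/(2*S) = -281/S)
v(L, P) = 8 + L*P (v(L, P) = P*L + 8 = L*P + 8 = 8 + L*P)
√(v(q, x) + Z(g(19))) = √((8 - 743*1877) - 281/19) = √((8 - 1394611) - 281*1/19) = √(-1394603 - 281/19) = √(-26497738/19) = I*√503457022/19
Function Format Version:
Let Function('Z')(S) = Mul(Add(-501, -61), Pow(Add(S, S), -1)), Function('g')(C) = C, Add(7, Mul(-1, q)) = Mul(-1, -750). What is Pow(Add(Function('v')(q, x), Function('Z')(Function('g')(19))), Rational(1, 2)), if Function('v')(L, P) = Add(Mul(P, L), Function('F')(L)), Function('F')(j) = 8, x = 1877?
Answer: Mul(Rational(1, 19), I, Pow(503457022, Rational(1, 2))) ≈ Mul(1180.9, I)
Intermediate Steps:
q = -743 (q = Add(7, Mul(-1, Mul(-1, -750))) = Add(7, Mul(-1, 750)) = Add(7, -750) = -743)
Function('Z')(S) = Mul(-281, Pow(S, -1)) (Function('Z')(S) = Mul(-562, Pow(Mul(2, S), -1)) = Mul(-562, Mul(Rational(1, 2), Pow(S, -1))) = Mul(-281, Pow(S, -1)))
Function('v')(L, P) = Add(8, Mul(L, P)) (Function('v')(L, P) = Add(Mul(P, L), 8) = Add(Mul(L, P), 8) = Add(8, Mul(L, P)))
Pow(Add(Function('v')(q, x), Function('Z')(Function('g')(19))), Rational(1, 2)) = Pow(Add(Add(8, Mul(-743, 1877)), Mul(-281, Pow(19, -1))), Rational(1, 2)) = Pow(Add(Add(8, -1394611), Mul(-281, Rational(1, 19))), Rational(1, 2)) = Pow(Add(-1394603, Rational(-281, 19)), Rational(1, 2)) = Pow(Rational(-26497738, 19), Rational(1, 2)) = Mul(Rational(1, 19), I, Pow(503457022, Rational(1, 2)))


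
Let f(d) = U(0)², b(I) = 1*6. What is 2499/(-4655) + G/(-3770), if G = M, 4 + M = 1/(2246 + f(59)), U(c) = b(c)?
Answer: -17515723/32691932 ≈ -0.53578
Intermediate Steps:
b(I) = 6
U(c) = 6
f(d) = 36 (f(d) = 6² = 36)
M = -9127/2282 (M = -4 + 1/(2246 + 36) = -4 + 1/2282 = -9127/2282 ≈ -3.9996)
G = -9127/2282 ≈ -3.9996
2499/(-4655) + G/(-3770) = 2499/(-4655) - 9127/2282/(-3770) = 2499*(-1/4655) - 9127/2282*(-1/3770) = -51/95 + 9127/8603140 = -17515723/32691932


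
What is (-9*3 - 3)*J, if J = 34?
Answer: -1020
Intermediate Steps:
(-9*3 - 3)*J = (-9*3 - 3)*34 = (-27 - 3)*34 = -30*34 = -1020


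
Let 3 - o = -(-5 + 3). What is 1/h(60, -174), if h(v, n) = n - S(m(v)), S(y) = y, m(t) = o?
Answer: -1/175 ≈ -0.0057143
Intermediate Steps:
o = 1 (o = 3 - (-1)*(-5 + 3) = 3 - (-1)*(-2) = 3 - 1*2 = 3 - 2 = 1)
m(t) = 1
h(v, n) = -1 + n (h(v, n) = n - 1*1 = n - 1 = -1 + n)
1/h(60, -174) = 1/(-1 - 174) = 1/(-175) = -1/175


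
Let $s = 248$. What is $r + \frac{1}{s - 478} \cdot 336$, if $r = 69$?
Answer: $\frac{7767}{115} \approx 67.539$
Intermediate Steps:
$r + \frac{1}{s - 478} \cdot 336 = 69 + \frac{1}{248 - 478} \cdot 336 = 69 + \frac{1}{-230} \cdot 336 = 69 - \frac{168}{115} = \frac{7767}{115}$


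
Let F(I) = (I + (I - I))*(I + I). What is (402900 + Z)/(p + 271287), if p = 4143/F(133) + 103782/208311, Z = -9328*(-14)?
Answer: 1310545603893512/666429471557405 ≈ 1.9665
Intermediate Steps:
F(I) = 2*I**2 (F(I) = (I + 0)*(2*I) = I*(2*I) = 2*I**2)
Z = 130592
p = 1511544023/2456542186 (p = 4143/((2*133**2)) + 103782/208311 = 4143/((2*17689)) + 103782*(1/208311) = 4143/35378 + 34594/69437 = 1511544023/2456542186 ≈ 0.61531)
(402900 + Z)/(p + 271287) = (402900 + 130592)/(1511544023/2456542186 + 271287) = 533492/(666429471557405/2456542186) = 533492*(2456542186/666429471557405) = 1310545603893512/666429471557405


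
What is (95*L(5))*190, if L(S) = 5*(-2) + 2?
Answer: -144400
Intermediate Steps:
L(S) = -8 (L(S) = -10 + 2 = -8)
(95*L(5))*190 = (95*(-8))*190 = -760*190 = -144400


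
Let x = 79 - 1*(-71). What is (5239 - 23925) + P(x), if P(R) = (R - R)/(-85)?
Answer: -18686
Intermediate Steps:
x = 150 (x = 79 + 71 = 150)
P(R) = 0 (P(R) = 0*(-1/85) = 0)
(5239 - 23925) + P(x) = (5239 - 23925) + 0 = -18686 + 0 = -18686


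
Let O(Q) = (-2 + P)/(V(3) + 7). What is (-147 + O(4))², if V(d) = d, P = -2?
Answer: 543169/25 ≈ 21727.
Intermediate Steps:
O(Q) = -⅖ (O(Q) = (-2 - 2)/(3 + 7) = -4/10 = -4*⅒ = -⅖)
(-147 + O(4))² = (-147 - ⅖)² = (-737/5)² = 543169/25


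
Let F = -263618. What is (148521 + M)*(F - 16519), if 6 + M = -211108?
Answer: 17534615241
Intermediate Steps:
M = -211114 (M = -6 - 211108 = -211114)
(148521 + M)*(F - 16519) = (148521 - 211114)*(-263618 - 16519) = -62593*(-280137) = 17534615241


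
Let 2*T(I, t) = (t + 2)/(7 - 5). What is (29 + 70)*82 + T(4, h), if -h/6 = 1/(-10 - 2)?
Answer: 64949/8 ≈ 8118.6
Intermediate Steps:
h = ½ (h = -6/(-10 - 2) = -6/(-12) = -6*(-1/12) = ½ ≈ 0.50000)
T(I, t) = ½ + t/4 (T(I, t) = ((t + 2)/(7 - 5))/2 = ((2 + t)/2)/2 = ((2 + t)*(½))/2 = (1 + t/2)/2 = ½ + t/4)
(29 + 70)*82 + T(4, h) = (29 + 70)*82 + (½ + (¼)*(½)) = 99*82 + (½ + ⅛) = 8118 + 5/8 = 64949/8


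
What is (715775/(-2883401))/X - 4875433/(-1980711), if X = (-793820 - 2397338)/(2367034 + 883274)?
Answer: 24734427144437767357/9112645380168271269 ≈ 2.7143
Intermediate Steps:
X = -1595579/1625154 (X = -3191158/3250308 = -3191158*1/3250308 = -1595579/1625154 ≈ -0.98180)
(715775/(-2883401))/X - 4875433/(-1980711) = (715775/(-2883401))/(-1595579/1625154) - 4875433/(-1980711) = (715775*(-1/2883401))*(-1625154/1595579) - 4875433*(-1/1980711) = -715775/2883401*(-1625154/1595579) + 4875433/1980711 = 1163244604350/4600694084179 + 4875433/1980711 = 24734427144437767357/9112645380168271269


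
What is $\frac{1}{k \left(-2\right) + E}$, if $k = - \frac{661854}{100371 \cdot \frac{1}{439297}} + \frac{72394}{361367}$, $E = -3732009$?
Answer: $\frac{12090255719}{24924136994381177} \approx 4.8508 \cdot 10^{-7}$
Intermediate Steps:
$k = - \frac{35022540074995324}{12090255719}$ ($k = - \frac{661854}{100371 \cdot \frac{1}{439297}} + 72394 \cdot \frac{1}{361367} = - \frac{661854}{\frac{100371}{439297}} + \frac{72394}{361367} = \left(-661854\right) \frac{439297}{100371} + \frac{72394}{361367} = - \frac{96916825546}{33457} + \frac{72394}{361367} = - \frac{35022540074995324}{12090255719} \approx -2.8968 \cdot 10^{6}$)
$\frac{1}{k \left(-2\right) + E} = \frac{1}{\left(- \frac{35022540074995324}{12090255719}\right) \left(-2\right) - 3732009} = \frac{1}{\frac{70045080149990648}{12090255719} - 3732009} = \frac{1}{\frac{24924136994381177}{12090255719}} = \frac{12090255719}{24924136994381177}$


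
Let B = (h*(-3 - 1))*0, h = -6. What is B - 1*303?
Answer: -303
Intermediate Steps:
B = 0 (B = -6*(-3 - 1)*0 = -6*(-4)*0 = 24*0 = 0)
B - 1*303 = 0 - 1*303 = 0 - 303 = -303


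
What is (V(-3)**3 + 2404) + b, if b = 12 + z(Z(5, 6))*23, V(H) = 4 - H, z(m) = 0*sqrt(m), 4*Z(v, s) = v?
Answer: 2759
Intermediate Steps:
Z(v, s) = v/4
z(m) = 0
b = 12 (b = 12 + 0*23 = 12 + 0 = 12)
(V(-3)**3 + 2404) + b = ((4 - 1*(-3))**3 + 2404) + 12 = ((4 + 3)**3 + 2404) + 12 = (7**3 + 2404) + 12 = (343 + 2404) + 12 = 2747 + 12 = 2759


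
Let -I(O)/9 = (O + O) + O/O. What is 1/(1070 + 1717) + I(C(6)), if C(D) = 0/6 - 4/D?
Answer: 8362/2787 ≈ 3.0004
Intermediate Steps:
C(D) = -4/D (C(D) = 0*(1/6) - 4/D = 0 - 4/D = -4/D)
I(O) = -9 - 18*O (I(O) = -9*((O + O) + O/O) = -9*(2*O + 1) = -9*(1 + 2*O) = -9 - 18*O)
1/(1070 + 1717) + I(C(6)) = 1/(1070 + 1717) + (-9 - (-72)/6) = 1/2787 + (-9 - (-72)/6) = 1/2787 + (-9 - 18*(-2/3)) = 1/2787 + (-9 + 12) = 1/2787 + 3 = 8362/2787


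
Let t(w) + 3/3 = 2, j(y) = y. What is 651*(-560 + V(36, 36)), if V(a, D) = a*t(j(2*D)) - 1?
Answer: -341775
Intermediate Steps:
t(w) = 1 (t(w) = -1 + 2 = 1)
V(a, D) = -1 + a (V(a, D) = a*1 - 1 = a - 1 = -1 + a)
651*(-560 + V(36, 36)) = 651*(-560 + (-1 + 36)) = 651*(-560 + 35) = 651*(-525) = -341775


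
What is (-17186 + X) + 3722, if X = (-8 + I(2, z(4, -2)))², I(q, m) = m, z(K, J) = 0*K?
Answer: -13400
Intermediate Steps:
z(K, J) = 0
X = 64 (X = (-8 + 0)² = (-8)² = 64)
(-17186 + X) + 3722 = (-17186 + 64) + 3722 = -17122 + 3722 = -13400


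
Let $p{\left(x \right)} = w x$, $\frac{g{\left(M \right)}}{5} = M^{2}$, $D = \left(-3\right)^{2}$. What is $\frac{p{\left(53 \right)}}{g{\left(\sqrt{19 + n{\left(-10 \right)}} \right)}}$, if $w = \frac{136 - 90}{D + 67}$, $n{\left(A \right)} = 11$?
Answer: $\frac{1219}{5700} \approx 0.21386$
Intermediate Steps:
$D = 9$
$w = \frac{23}{38}$ ($w = \frac{136 - 90}{9 + 67} = \frac{46}{76} = 46 \cdot \frac{1}{76} = \frac{23}{38} \approx 0.60526$)
$g{\left(M \right)} = 5 M^{2}$
$p{\left(x \right)} = \frac{23 x}{38}$
$\frac{p{\left(53 \right)}}{g{\left(\sqrt{19 + n{\left(-10 \right)}} \right)}} = \frac{\frac{23}{38} \cdot 53}{5 \left(\sqrt{19 + 11}\right)^{2}} = \frac{1219}{38 \cdot 5 \left(\sqrt{30}\right)^{2}} = \frac{1219}{38 \cdot 5 \cdot 30} = \frac{1219}{38 \cdot 150} = \frac{1219}{38} \cdot \frac{1}{150} = \frac{1219}{5700}$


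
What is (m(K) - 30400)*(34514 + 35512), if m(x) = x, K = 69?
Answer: -2123958606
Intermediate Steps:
(m(K) - 30400)*(34514 + 35512) = (69 - 30400)*(34514 + 35512) = -30331*70026 = -2123958606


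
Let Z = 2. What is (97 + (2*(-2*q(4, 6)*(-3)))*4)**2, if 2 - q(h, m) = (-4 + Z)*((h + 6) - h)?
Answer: 591361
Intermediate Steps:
q(h, m) = 14 (q(h, m) = 2 - (-4 + 2)*((h + 6) - h) = 2 - (-2)*((6 + h) - h) = 2 - (-2)*6 = 2 - 1*(-12) = 2 + 12 = 14)
(97 + (2*(-2*q(4, 6)*(-3)))*4)**2 = (97 + (2*(-2*14*(-3)))*4)**2 = (97 + (2*(-28*(-3)))*4)**2 = (97 + (2*84)*4)**2 = (97 + 168*4)**2 = (97 + 672)**2 = 769**2 = 591361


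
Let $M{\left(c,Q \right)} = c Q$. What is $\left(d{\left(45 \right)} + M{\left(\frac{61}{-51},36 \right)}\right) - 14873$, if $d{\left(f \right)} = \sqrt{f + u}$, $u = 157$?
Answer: $- \frac{253573}{17} + \sqrt{202} \approx -14902.0$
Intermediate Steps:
$M{\left(c,Q \right)} = Q c$
$d{\left(f \right)} = \sqrt{157 + f}$ ($d{\left(f \right)} = \sqrt{f + 157} = \sqrt{157 + f}$)
$\left(d{\left(45 \right)} + M{\left(\frac{61}{-51},36 \right)}\right) - 14873 = \left(\sqrt{157 + 45} + 36 \frac{61}{-51}\right) - 14873 = \left(\sqrt{202} + 36 \cdot 61 \left(- \frac{1}{51}\right)\right) - 14873 = \left(\sqrt{202} + 36 \left(- \frac{61}{51}\right)\right) - 14873 = \left(\sqrt{202} - \frac{732}{17}\right) - 14873 = \left(- \frac{732}{17} + \sqrt{202}\right) - 14873 = - \frac{253573}{17} + \sqrt{202}$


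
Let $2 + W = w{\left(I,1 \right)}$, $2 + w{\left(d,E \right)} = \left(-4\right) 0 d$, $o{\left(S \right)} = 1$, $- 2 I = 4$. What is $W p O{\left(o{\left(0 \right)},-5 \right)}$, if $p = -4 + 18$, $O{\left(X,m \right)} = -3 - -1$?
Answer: $112$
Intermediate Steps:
$I = -2$ ($I = \left(- \frac{1}{2}\right) 4 = -2$)
$O{\left(X,m \right)} = -2$ ($O{\left(X,m \right)} = -3 + 1 = -2$)
$w{\left(d,E \right)} = -2$ ($w{\left(d,E \right)} = -2 + \left(-4\right) 0 d = -2 + 0 d = -2 + 0 = -2$)
$W = -4$ ($W = -2 - 2 = -4$)
$p = 14$
$W p O{\left(o{\left(0 \right)},-5 \right)} = \left(-4\right) 14 \left(-2\right) = \left(-56\right) \left(-2\right) = 112$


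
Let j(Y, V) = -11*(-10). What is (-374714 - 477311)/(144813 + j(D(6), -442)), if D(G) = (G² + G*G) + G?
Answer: -852025/144923 ≈ -5.8792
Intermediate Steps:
D(G) = G + 2*G² (D(G) = (G² + G²) + G = 2*G² + G = G + 2*G²)
j(Y, V) = 110
(-374714 - 477311)/(144813 + j(D(6), -442)) = (-374714 - 477311)/(144813 + 110) = -852025/144923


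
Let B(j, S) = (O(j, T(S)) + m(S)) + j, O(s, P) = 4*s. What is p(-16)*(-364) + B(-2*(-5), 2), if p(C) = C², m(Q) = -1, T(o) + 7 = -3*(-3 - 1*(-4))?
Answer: -93135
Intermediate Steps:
T(o) = -10 (T(o) = -7 - 3*(-3 - 1*(-4)) = -7 - 3*(-3 + 4) = -7 - 3*1 = -7 - 3 = -10)
B(j, S) = -1 + 5*j (B(j, S) = (4*j - 1) + j = (-1 + 4*j) + j = -1 + 5*j)
p(-16)*(-364) + B(-2*(-5), 2) = (-16)²*(-364) + (-1 + 5*(-2*(-5))) = 256*(-364) + (-1 + 5*10) = -93184 + (-1 + 50) = -93184 + 49 = -93135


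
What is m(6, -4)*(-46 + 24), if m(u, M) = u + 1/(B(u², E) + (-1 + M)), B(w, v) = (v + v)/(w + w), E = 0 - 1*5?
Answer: -23628/185 ≈ -127.72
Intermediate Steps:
E = -5 (E = 0 - 5 = -5)
B(w, v) = v/w (B(w, v) = (2*v)/((2*w)) = (2*v)*(1/(2*w)) = v/w)
m(u, M) = u + 1/(-1 + M - 5/u²) (m(u, M) = u + 1/(-5/u² + (-1 + M)) = u + 1/(-1 + M - 5/u²))
m(6, -4)*(-46 + 24) = (-1*6*(-5 + 6*(1 - 1*6 - 4*6))/(5 - 1*6²*(-1 - 4)))*(-46 + 24) = -1*6*(-5 + 6*(1 - 6 - 24))/(5 - 1*36*(-5))*(-22) = -1*6*(-5 + 6*(-29))/(5 + 180)*(-22) = -1*6*(-5 - 174)/185*(-22) = -1*6*1/185*(-179)*(-22) = (1074/185)*(-22) = -23628/185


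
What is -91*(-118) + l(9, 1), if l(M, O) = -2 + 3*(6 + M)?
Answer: 10781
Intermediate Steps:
l(M, O) = 16 + 3*M (l(M, O) = -2 + (18 + 3*M) = 16 + 3*M)
-91*(-118) + l(9, 1) = -91*(-118) + (16 + 3*9) = 10738 + (16 + 27) = 10738 + 43 = 10781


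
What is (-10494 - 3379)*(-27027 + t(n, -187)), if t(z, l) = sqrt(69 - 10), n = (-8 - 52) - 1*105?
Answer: 374945571 - 13873*sqrt(59) ≈ 3.7484e+8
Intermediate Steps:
n = -165 (n = -60 - 105 = -165)
t(z, l) = sqrt(59)
(-10494 - 3379)*(-27027 + t(n, -187)) = (-10494 - 3379)*(-27027 + sqrt(59)) = -13873*(-27027 + sqrt(59)) = 374945571 - 13873*sqrt(59)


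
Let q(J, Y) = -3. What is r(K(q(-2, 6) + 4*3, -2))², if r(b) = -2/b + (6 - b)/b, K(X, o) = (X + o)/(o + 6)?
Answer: 81/49 ≈ 1.6531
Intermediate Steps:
K(X, o) = (X + o)/(6 + o)
r(b) = -2/b + (6 - b)/b
r(K(q(-2, 6) + 4*3, -2))² = ((4 - ((-3 + 4*3) - 2)/(6 - 2))/((((-3 + 4*3) - 2)/(6 - 2))))² = ((4 - ((-3 + 12) - 2)/4)/((((-3 + 12) - 2)/4)))² = ((4 - (9 - 2)/4)/(((9 - 2)/4)))² = ((4 - 7/4)/(((¼)*7)))² = ((4 - 1*7/4)/(7/4))² = (4*(4 - 7/4)/7)² = ((4/7)*(9/4))² = (9/7)² = 81/49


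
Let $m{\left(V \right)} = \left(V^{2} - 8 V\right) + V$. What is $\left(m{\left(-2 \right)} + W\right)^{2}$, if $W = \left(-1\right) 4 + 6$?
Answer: $400$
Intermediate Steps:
$W = 2$ ($W = -4 + 6 = 2$)
$m{\left(V \right)} = V^{2} - 7 V$
$\left(m{\left(-2 \right)} + W\right)^{2} = \left(- 2 \left(-7 - 2\right) + 2\right)^{2} = \left(\left(-2\right) \left(-9\right) + 2\right)^{2} = \left(18 + 2\right)^{2} = 20^{2} = 400$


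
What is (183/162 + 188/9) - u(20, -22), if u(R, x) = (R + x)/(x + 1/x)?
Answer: 574289/26190 ≈ 21.928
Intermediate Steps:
u(R, x) = (R + x)/(x + 1/x)
(183/162 + 188/9) - u(20, -22) = (183/162 + 188/9) - (-22)*(20 - 22)/(1 + (-22)²) = (183*(1/162) + 188*(⅑)) - (-22)*(-2)/(1 + 484) = (61/54 + 188/9) - (-22)*(-2)/485 = 1189/54 - (-22)*(-2)/485 = 1189/54 - 1*44/485 = 1189/54 - 44/485 = 574289/26190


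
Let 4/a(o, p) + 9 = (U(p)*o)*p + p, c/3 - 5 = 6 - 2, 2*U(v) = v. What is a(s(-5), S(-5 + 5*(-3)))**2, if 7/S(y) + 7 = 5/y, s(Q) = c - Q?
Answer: 11316496/17330569 ≈ 0.65298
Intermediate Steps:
U(v) = v/2
c = 27 (c = 15 + 3*(6 - 2) = 15 + 3*4 = 15 + 12 = 27)
s(Q) = 27 - Q
S(y) = 7/(-7 + 5/y)
a(o, p) = 4/(-9 + p + o*p**2/2) (a(o, p) = 4/(-9 + (((p/2)*o)*p + p)) = 4/(-9 + ((o*p/2)*p + p)) = 4/(-9 + (o*p**2/2 + p)) = 4/(-9 + (p + o*p**2/2)) = 4/(-9 + p + o*p**2/2))
a(s(-5), S(-5 + 5*(-3)))**2 = (8/(-18 + 2*(-7*(-5 + 5*(-3))/(-5 + 7*(-5 + 5*(-3)))) + (27 - 1*(-5))*(-7*(-5 + 5*(-3))/(-5 + 7*(-5 + 5*(-3))))**2))**2 = (8/(-18 + 2*(-7*(-5 - 15)/(-5 + 7*(-5 - 15))) + (27 + 5)*(-7*(-5 - 15)/(-5 + 7*(-5 - 15)))**2))**2 = (8/(-18 + 2*(-7*(-20)/(-5 + 7*(-20))) + 32*(-7*(-20)/(-5 + 7*(-20)))**2))**2 = (8/(-18 + 2*(-7*(-20)/(-5 - 140)) + 32*(-7*(-20)/(-5 - 140))**2))**2 = (8/(-18 + 2*(-7*(-20)/(-145)) + 32*(-7*(-20)/(-145))**2))**2 = (8/(-18 + 2*(-7*(-20)*(-1/145)) + 32*(-7*(-20)*(-1/145))**2))**2 = (8/(-18 + 2*(-28/29) + 32*(-28/29)**2))**2 = (8/(-18 - 56/29 + 32*(784/841)))**2 = (8/(-18 - 56/29 + 25088/841))**2 = (8/(8326/841))**2 = (8*(841/8326))**2 = (3364/4163)**2 = 11316496/17330569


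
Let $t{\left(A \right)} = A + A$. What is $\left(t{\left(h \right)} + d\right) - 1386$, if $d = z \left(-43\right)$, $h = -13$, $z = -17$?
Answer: $-681$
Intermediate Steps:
$t{\left(A \right)} = 2 A$
$d = 731$ ($d = \left(-17\right) \left(-43\right) = 731$)
$\left(t{\left(h \right)} + d\right) - 1386 = \left(2 \left(-13\right) + 731\right) - 1386 = \left(-26 + 731\right) - 1386 = 705 - 1386 = -681$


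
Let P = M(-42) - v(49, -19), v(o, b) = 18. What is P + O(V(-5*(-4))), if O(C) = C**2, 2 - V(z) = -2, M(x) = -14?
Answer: -16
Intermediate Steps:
V(z) = 4 (V(z) = 2 - 1*(-2) = 2 + 2 = 4)
P = -32 (P = -14 - 1*18 = -14 - 18 = -32)
P + O(V(-5*(-4))) = -32 + 4**2 = -32 + 16 = -16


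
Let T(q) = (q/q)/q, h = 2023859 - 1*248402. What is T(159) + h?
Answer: 282297664/159 ≈ 1.7755e+6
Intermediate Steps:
h = 1775457 (h = 2023859 - 248402 = 1775457)
T(q) = 1/q
T(159) + h = 1/159 + 1775457 = 282297664/159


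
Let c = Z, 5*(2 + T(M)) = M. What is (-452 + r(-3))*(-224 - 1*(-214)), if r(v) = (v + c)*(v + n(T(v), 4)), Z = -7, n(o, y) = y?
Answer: 4620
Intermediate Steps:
T(M) = -2 + M/5
c = -7
r(v) = (-7 + v)*(4 + v) (r(v) = (v - 7)*(v + 4) = (-7 + v)*(4 + v))
(-452 + r(-3))*(-224 - 1*(-214)) = (-452 + (-28 + (-3)**2 - 3*(-3)))*(-224 - 1*(-214)) = (-452 + (-28 + 9 + 9))*(-224 + 214) = (-452 - 10)*(-10) = -462*(-10) = 4620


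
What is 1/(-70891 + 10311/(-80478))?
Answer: -26826/1901725403 ≈ -1.4106e-5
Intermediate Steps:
1/(-70891 + 10311/(-80478)) = 1/(-70891 + 10311*(-1/80478)) = 1/(-70891 - 3437/26826) = 1/(-1901725403/26826) = -26826/1901725403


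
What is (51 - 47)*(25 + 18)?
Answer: 172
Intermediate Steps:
(51 - 47)*(25 + 18) = 4*43 = 172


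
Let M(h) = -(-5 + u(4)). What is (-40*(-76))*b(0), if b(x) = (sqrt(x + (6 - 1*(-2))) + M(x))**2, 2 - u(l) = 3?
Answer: 133760 + 72960*sqrt(2) ≈ 2.3694e+5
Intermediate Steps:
u(l) = -1 (u(l) = 2 - 1*3 = 2 - 3 = -1)
M(h) = 6 (M(h) = -(-5 - 1) = -1*(-6) = 6)
b(x) = (6 + sqrt(8 + x))**2 (b(x) = (sqrt(x + (6 - 1*(-2))) + 6)**2 = (sqrt(x + (6 + 2)) + 6)**2 = (sqrt(x + 8) + 6)**2 = (sqrt(8 + x) + 6)**2 = (6 + sqrt(8 + x))**2)
(-40*(-76))*b(0) = (-40*(-76))*(6 + sqrt(8 + 0))**2 = 3040*(6 + sqrt(8))**2 = 3040*(6 + 2*sqrt(2))**2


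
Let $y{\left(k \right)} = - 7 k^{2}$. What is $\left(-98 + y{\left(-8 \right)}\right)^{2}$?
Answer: $298116$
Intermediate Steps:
$\left(-98 + y{\left(-8 \right)}\right)^{2} = \left(-98 - 7 \left(-8\right)^{2}\right)^{2} = \left(-98 - 448\right)^{2} = \left(-546\right)^{2} = 298116$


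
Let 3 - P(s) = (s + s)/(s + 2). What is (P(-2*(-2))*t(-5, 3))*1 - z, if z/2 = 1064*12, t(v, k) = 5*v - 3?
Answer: -76748/3 ≈ -25583.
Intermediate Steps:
t(v, k) = -3 + 5*v
z = 25536 (z = 2*(1064*12) = 2*12768 = 25536)
P(s) = 3 - 2*s/(2 + s) (P(s) = 3 - (s + s)/(s + 2) = 3 - 2*s/(2 + s))
(P(-2*(-2))*t(-5, 3))*1 - z = (((6 - 2*(-2))/(2 - 2*(-2)))*(-3 + 5*(-5)))*1 - 1*25536 = (((6 + 4)/(2 + 4))*(-3 - 25))*1 - 25536 = ((10/6)*(-28))*1 - 25536 = (((⅙)*10)*(-28))*1 - 25536 = ((5/3)*(-28))*1 - 25536 = -140/3*1 - 25536 = -140/3 - 25536 = -76748/3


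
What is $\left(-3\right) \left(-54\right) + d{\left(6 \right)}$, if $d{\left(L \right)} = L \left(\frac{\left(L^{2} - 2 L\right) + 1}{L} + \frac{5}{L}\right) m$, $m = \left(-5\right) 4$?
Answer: $-438$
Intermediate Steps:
$m = -20$
$d{\left(L \right)} = - 20 L \left(\frac{5}{L} + \frac{1 + L^{2} - 2 L}{L}\right)$ ($d{\left(L \right)} = L \left(\frac{\left(L^{2} - 2 L\right) + 1}{L} + \frac{5}{L}\right) \left(-20\right) = L \left(\frac{1 + L^{2} - 2 L}{L} + \frac{5}{L}\right) \left(-20\right) = L \left(\frac{5}{L} + \frac{1 + L^{2} - 2 L}{L}\right) \left(-20\right) = - 20 L \left(\frac{5}{L} + \frac{1 + L^{2} - 2 L}{L}\right)$)
$\left(-3\right) \left(-54\right) + d{\left(6 \right)} = \left(-3\right) \left(-54\right) - \left(-120 + 720\right) = 162 - 600 = -438$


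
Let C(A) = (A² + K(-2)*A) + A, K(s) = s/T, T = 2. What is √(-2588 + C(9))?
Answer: I*√2507 ≈ 50.07*I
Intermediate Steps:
K(s) = s/2
C(A) = A² (C(A) = (A² + ((½)*(-2))*A) + A = (A² - A) + A = A²)
√(-2588 + C(9)) = √(-2588 + 9²) = √(-2588 + 81) = √(-2507) = I*√2507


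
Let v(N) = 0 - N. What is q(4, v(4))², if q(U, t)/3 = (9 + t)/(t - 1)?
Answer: 9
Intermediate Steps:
v(N) = -N
q(U, t) = 3*(9 + t)/(-1 + t) (q(U, t) = 3*((9 + t)/(t - 1)) = 3*((9 + t)/(-1 + t)) = 3*(9 + t)/(-1 + t))
q(4, v(4))² = (3*(9 - 1*4)/(-1 - 1*4))² = (3*(9 - 4)/(-1 - 4))² = (3*5/(-5))² = (3*(-⅕)*5)² = (-3)² = 9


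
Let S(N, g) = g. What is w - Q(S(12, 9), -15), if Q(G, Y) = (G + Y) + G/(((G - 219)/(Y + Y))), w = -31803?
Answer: -222588/7 ≈ -31798.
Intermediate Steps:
Q(G, Y) = G + Y + 2*G*Y/(-219 + G) (Q(G, Y) = (G + Y) + G/(((-219 + G)/((2*Y)))) = (G + Y) + G/(((-219 + G)*(1/(2*Y)))) = (G + Y) + G/(((-219 + G)/(2*Y))) = (G + Y) + G*(2*Y/(-219 + G)) = (G + Y) + 2*G*Y/(-219 + G) = G + Y + 2*G*Y/(-219 + G))
w - Q(S(12, 9), -15) = -31803 - (9**2 - 219*9 - 219*(-15) + 3*9*(-15))/(-219 + 9) = -31803 - (81 - 1971 + 3285 - 405)/(-210) = -31803 - (-1)*990/210 = -31803 - 1*(-33/7) = -31803 + 33/7 = -222588/7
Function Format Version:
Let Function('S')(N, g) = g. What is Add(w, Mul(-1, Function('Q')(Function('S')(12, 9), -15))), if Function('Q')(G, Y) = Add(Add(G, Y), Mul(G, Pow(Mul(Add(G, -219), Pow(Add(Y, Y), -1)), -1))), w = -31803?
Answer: Rational(-222588, 7) ≈ -31798.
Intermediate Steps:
Function('Q')(G, Y) = Add(G, Y, Mul(2, G, Y, Pow(Add(-219, G), -1))) (Function('Q')(G, Y) = Add(Add(G, Y), Mul(G, Pow(Mul(Add(-219, G), Pow(Mul(2, Y), -1)), -1))) = Add(Add(G, Y), Mul(G, Pow(Mul(Add(-219, G), Mul(Rational(1, 2), Pow(Y, -1))), -1))) = Add(Add(G, Y), Mul(G, Pow(Mul(Rational(1, 2), Pow(Y, -1), Add(-219, G)), -1))) = Add(Add(G, Y), Mul(G, Mul(2, Y, Pow(Add(-219, G), -1)))) = Add(Add(G, Y), Mul(2, G, Y, Pow(Add(-219, G), -1))) = Add(G, Y, Mul(2, G, Y, Pow(Add(-219, G), -1))))
Add(w, Mul(-1, Function('Q')(Function('S')(12, 9), -15))) = Add(-31803, Mul(-1, Mul(Pow(Add(-219, 9), -1), Add(Pow(9, 2), Mul(-219, 9), Mul(-219, -15), Mul(3, 9, -15))))) = Add(-31803, Mul(-1, Mul(Pow(-210, -1), Add(81, -1971, 3285, -405)))) = Add(-31803, Mul(-1, Mul(Rational(-1, 210), 990))) = Add(-31803, Mul(-1, Rational(-33, 7))) = Add(-31803, Rational(33, 7)) = Rational(-222588, 7)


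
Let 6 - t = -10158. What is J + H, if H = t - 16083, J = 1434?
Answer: -4485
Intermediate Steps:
t = 10164 (t = 6 - 1*(-10158) = 6 + 10158 = 10164)
H = -5919 (H = 10164 - 16083 = -5919)
J + H = 1434 - 5919 = -4485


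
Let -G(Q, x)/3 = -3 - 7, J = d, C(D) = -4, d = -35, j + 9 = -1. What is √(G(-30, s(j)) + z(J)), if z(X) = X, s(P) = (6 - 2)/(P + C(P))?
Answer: I*√5 ≈ 2.2361*I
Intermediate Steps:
j = -10 (j = -9 - 1 = -10)
s(P) = 4/(-4 + P) (s(P) = (6 - 2)/(P - 4) = 4/(-4 + P))
J = -35
G(Q, x) = 30 (G(Q, x) = -3*(-3 - 7) = -3*(-10) = 30)
√(G(-30, s(j)) + z(J)) = √(30 - 35) = √(-5) = I*√5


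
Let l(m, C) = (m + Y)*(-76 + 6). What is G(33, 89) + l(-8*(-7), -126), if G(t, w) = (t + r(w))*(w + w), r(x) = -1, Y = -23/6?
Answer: 6133/3 ≈ 2044.3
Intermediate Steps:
Y = -23/6 (Y = -23*⅙ = -23/6 ≈ -3.8333)
G(t, w) = 2*w*(-1 + t) (G(t, w) = (t - 1)*(w + w) = (-1 + t)*(2*w) = 2*w*(-1 + t))
l(m, C) = 805/3 - 70*m (l(m, C) = (m - 23/6)*(-76 + 6) = (-23/6 + m)*(-70) = 805/3 - 70*m)
G(33, 89) + l(-8*(-7), -126) = 2*89*(-1 + 33) + (805/3 - (-560)*(-7)) = 2*89*32 + (805/3 - 70*56) = 5696 + (805/3 - 3920) = 5696 - 10955/3 = 6133/3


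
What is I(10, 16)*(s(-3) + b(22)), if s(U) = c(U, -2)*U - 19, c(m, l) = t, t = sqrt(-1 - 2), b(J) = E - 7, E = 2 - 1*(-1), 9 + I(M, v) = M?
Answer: -23 - 3*I*sqrt(3) ≈ -23.0 - 5.1962*I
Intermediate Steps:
I(M, v) = -9 + M
E = 3 (E = 2 + 1 = 3)
b(J) = -4 (b(J) = 3 - 7 = -4)
t = I*sqrt(3) (t = sqrt(-3) = I*sqrt(3) ≈ 1.732*I)
c(m, l) = I*sqrt(3)
s(U) = -19 + I*U*sqrt(3) (s(U) = (I*sqrt(3))*U - 19 = I*U*sqrt(3) - 19 = -19 + I*U*sqrt(3))
I(10, 16)*(s(-3) + b(22)) = (-9 + 10)*((-19 + I*(-3)*sqrt(3)) - 4) = 1*((-19 - 3*I*sqrt(3)) - 4) = 1*(-23 - 3*I*sqrt(3)) = -23 - 3*I*sqrt(3)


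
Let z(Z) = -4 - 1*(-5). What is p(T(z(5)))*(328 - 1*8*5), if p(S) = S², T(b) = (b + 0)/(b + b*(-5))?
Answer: 18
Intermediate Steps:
z(Z) = 1 (z(Z) = -4 + 5 = 1)
T(b) = -¼ (T(b) = b/(b - 5*b) = b/((-4*b)) = b*(-1/(4*b)) = -¼)
p(T(z(5)))*(328 - 1*8*5) = (-¼)²*(328 - 1*8*5) = (328 - 8*5)/16 = (328 - 40)/16 = (1/16)*288 = 18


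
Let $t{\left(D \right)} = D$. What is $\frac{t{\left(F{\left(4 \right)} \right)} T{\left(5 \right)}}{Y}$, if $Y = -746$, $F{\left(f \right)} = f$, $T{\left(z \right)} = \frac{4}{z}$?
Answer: $- \frac{8}{1865} \approx -0.0042895$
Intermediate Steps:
$\frac{t{\left(F{\left(4 \right)} \right)} T{\left(5 \right)}}{Y} = \frac{4 \cdot \frac{4}{5}}{-746} = 4 \cdot 4 \cdot \frac{1}{5} \left(- \frac{1}{746}\right) = 4 \cdot \frac{4}{5} \left(- \frac{1}{746}\right) = \frac{16}{5} \left(- \frac{1}{746}\right) = - \frac{8}{1865}$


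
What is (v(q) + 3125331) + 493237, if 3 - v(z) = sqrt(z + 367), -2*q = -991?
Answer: 3618571 - 5*sqrt(138)/2 ≈ 3.6185e+6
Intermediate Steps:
q = 991/2 (q = -1/2*(-991) = 991/2 ≈ 495.50)
v(z) = 3 - sqrt(367 + z) (v(z) = 3 - sqrt(z + 367) = 3 - sqrt(367 + z))
(v(q) + 3125331) + 493237 = ((3 - sqrt(367 + 991/2)) + 3125331) + 493237 = ((3 - sqrt(1725/2)) + 3125331) + 493237 = ((3 - 5*sqrt(138)/2) + 3125331) + 493237 = (3125334 - 5*sqrt(138)/2) + 493237 = 3618571 - 5*sqrt(138)/2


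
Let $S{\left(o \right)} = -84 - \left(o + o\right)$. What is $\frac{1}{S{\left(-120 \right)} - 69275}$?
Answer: $- \frac{1}{69119} \approx -1.4468 \cdot 10^{-5}$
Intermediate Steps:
$S{\left(o \right)} = -84 - 2 o$
$\frac{1}{S{\left(-120 \right)} - 69275} = \frac{1}{\left(-84 - -240\right) - 69275} = \frac{1}{\left(-84 + 240\right) - 69275} = \frac{1}{156 - 69275} = \frac{1}{-69119} = - \frac{1}{69119}$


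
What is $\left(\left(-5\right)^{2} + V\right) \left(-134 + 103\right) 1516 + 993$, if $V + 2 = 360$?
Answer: $-17998475$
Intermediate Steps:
$V = 358$ ($V = -2 + 360 = 358$)
$\left(\left(-5\right)^{2} + V\right) \left(-134 + 103\right) 1516 + 993 = \left(\left(-5\right)^{2} + 358\right) \left(-134 + 103\right) 1516 + 993 = \left(25 + 358\right) \left(-31\right) 1516 + 993 = 383 \left(-31\right) 1516 + 993 = \left(-11873\right) 1516 + 993 = -17999468 + 993 = -17998475$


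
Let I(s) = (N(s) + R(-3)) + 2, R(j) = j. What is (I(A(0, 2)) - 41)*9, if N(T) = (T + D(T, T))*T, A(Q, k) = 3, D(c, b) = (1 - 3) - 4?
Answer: -459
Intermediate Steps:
D(c, b) = -6 (D(c, b) = -2 - 4 = -6)
N(T) = T*(-6 + T) (N(T) = (T - 6)*T = (-6 + T)*T = T*(-6 + T))
I(s) = -1 + s*(-6 + s) (I(s) = (s*(-6 + s) - 3) + 2 = (-3 + s*(-6 + s)) + 2 = -1 + s*(-6 + s))
(I(A(0, 2)) - 41)*9 = ((-1 + 3*(-6 + 3)) - 41)*9 = ((-1 + 3*(-3)) - 41)*9 = ((-1 - 9) - 41)*9 = (-10 - 41)*9 = -51*9 = -459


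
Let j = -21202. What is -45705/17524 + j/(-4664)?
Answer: 9898483/5108246 ≈ 1.9377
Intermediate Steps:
-45705/17524 + j/(-4664) = -45705/17524 - 21202/(-4664) = -45705*1/17524 - 21202*(-1/4664) = -45705/17524 + 10601/2332 = 9898483/5108246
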